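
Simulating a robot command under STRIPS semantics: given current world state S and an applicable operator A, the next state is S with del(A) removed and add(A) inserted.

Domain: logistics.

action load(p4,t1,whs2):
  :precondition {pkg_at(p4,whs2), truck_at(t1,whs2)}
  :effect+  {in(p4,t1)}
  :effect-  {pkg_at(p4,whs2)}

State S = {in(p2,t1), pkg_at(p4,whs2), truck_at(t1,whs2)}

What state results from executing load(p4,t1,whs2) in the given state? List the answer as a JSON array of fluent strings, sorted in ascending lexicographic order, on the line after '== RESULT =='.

Compute (S \ del) ∪ add:
  pre ⊆ S: {pkg_at(p4,whs2), truck_at(t1,whs2)} ⊆ S  — applicable
  S \ del = {in(p2,t1), truck_at(t1,whs2)}
  ∪ add   = {in(p2,t1), in(p4,t1), truck_at(t1,whs2)}

== RESULT ==
["in(p2,t1)", "in(p4,t1)", "truck_at(t1,whs2)"]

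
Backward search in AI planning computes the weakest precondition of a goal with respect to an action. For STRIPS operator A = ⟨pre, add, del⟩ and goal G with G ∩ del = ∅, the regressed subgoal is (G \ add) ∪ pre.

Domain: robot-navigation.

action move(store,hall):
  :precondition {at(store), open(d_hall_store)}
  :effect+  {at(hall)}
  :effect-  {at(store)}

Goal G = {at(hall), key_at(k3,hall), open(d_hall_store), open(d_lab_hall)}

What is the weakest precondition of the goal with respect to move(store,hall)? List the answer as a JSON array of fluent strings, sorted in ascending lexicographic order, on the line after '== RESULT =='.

Compute (G \ add) ∪ pre:
  G ∩ del = {}  (empty — regression defined)
  G \ add = {at(hall), key_at(k3,hall), open(d_hall_store), open(d_lab_hall)} \ {at(hall)} = {key_at(k3,hall), open(d_hall_store), open(d_lab_hall)}
  ∪ pre   = {key_at(k3,hall), open(d_hall_store), open(d_lab_hall)} ∪ {at(store), open(d_hall_store)}
          = {at(store), key_at(k3,hall), open(d_hall_store), open(d_lab_hall)}

== RESULT ==
["at(store)", "key_at(k3,hall)", "open(d_hall_store)", "open(d_lab_hall)"]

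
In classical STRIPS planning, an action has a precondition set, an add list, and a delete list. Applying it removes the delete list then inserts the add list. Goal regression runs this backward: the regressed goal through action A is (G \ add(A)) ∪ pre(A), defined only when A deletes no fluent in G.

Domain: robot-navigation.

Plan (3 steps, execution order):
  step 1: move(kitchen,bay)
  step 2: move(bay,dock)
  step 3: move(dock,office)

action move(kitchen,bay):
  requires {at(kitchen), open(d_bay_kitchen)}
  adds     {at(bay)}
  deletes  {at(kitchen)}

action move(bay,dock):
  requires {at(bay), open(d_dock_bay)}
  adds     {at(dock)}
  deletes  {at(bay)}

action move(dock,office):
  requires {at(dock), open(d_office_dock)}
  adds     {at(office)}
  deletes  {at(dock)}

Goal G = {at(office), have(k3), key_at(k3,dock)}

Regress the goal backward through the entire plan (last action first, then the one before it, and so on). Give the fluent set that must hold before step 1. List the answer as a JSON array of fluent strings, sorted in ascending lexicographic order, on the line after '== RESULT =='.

Regress step by step:
  through step 3 (move(dock,office)): drop {at(office)}, keep {have(k3), key_at(k3,dock)}, require {at(dock), open(d_office_dock)}
    → {at(dock), have(k3), key_at(k3,dock), open(d_office_dock)}
  through step 2 (move(bay,dock)): drop {at(dock)}, keep {have(k3), key_at(k3,dock), open(d_office_dock)}, require {at(bay), open(d_dock_bay)}
    → {at(bay), have(k3), key_at(k3,dock), open(d_dock_bay), open(d_office_dock)}
  through step 1 (move(kitchen,bay)): drop {at(bay)}, keep {have(k3), key_at(k3,dock), open(d_dock_bay), open(d_office_dock)}, require {at(kitchen), open(d_bay_kitchen)}
    → {at(kitchen), have(k3), key_at(k3,dock), open(d_bay_kitchen), open(d_dock_bay), open(d_office_dock)}

== RESULT ==
["at(kitchen)", "have(k3)", "key_at(k3,dock)", "open(d_bay_kitchen)", "open(d_dock_bay)", "open(d_office_dock)"]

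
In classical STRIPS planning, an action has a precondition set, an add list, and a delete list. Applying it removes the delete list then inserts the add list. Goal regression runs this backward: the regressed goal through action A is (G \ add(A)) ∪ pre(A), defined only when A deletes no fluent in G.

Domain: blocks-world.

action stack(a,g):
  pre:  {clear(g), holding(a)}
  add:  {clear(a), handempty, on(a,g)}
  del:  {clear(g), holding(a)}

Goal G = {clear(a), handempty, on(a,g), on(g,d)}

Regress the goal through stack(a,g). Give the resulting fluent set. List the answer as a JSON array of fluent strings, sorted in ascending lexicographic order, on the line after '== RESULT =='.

Compute (G \ add) ∪ pre:
  G ∩ del = {}  (empty — regression defined)
  G \ add = {clear(a), handempty, on(a,g), on(g,d)} \ {clear(a), handempty, on(a,g)} = {on(g,d)}
  ∪ pre   = {on(g,d)} ∪ {clear(g), holding(a)}
          = {clear(g), holding(a), on(g,d)}

== RESULT ==
["clear(g)", "holding(a)", "on(g,d)"]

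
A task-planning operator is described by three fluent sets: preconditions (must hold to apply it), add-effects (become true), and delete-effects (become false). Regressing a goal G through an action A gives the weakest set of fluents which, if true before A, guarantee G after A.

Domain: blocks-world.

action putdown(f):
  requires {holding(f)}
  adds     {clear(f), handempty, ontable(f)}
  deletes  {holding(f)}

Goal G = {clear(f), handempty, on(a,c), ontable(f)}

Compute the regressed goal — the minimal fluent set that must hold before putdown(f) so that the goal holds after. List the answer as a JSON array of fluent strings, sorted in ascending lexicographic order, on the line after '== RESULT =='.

Compute (G \ add) ∪ pre:
  G ∩ del = {}  (empty — regression defined)
  G \ add = {clear(f), handempty, on(a,c), ontable(f)} \ {clear(f), handempty, ontable(f)} = {on(a,c)}
  ∪ pre   = {on(a,c)} ∪ {holding(f)}
          = {holding(f), on(a,c)}

== RESULT ==
["holding(f)", "on(a,c)"]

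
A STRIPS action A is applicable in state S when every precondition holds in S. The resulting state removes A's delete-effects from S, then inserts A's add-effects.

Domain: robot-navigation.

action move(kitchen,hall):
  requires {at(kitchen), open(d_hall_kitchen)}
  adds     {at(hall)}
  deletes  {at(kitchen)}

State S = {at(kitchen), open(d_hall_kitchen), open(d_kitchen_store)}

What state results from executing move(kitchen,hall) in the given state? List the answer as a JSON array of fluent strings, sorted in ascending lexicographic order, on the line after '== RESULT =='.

Compute (S \ del) ∪ add:
  pre ⊆ S: {at(kitchen), open(d_hall_kitchen)} ⊆ S  — applicable
  S \ del = {open(d_hall_kitchen), open(d_kitchen_store)}
  ∪ add   = {at(hall), open(d_hall_kitchen), open(d_kitchen_store)}

== RESULT ==
["at(hall)", "open(d_hall_kitchen)", "open(d_kitchen_store)"]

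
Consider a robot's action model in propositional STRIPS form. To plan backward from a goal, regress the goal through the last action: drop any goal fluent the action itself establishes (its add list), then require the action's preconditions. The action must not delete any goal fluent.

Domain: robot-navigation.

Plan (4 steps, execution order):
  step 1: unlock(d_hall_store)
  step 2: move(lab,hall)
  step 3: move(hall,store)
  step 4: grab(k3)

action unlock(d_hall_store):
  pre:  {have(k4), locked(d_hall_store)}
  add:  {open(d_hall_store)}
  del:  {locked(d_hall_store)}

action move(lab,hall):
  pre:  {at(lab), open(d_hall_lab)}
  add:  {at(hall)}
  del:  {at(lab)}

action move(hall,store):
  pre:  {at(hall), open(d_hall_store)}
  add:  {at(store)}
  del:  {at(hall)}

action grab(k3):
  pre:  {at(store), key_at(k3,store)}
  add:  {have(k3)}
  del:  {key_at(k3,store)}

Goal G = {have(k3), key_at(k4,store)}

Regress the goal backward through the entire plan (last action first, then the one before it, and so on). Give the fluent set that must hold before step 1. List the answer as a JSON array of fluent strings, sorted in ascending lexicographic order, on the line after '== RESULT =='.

Regress step by step:
  through step 4 (grab(k3)): drop {have(k3)}, keep {key_at(k4,store)}, require {at(store), key_at(k3,store)}
    → {at(store), key_at(k3,store), key_at(k4,store)}
  through step 3 (move(hall,store)): drop {at(store)}, keep {key_at(k3,store), key_at(k4,store)}, require {at(hall), open(d_hall_store)}
    → {at(hall), key_at(k3,store), key_at(k4,store), open(d_hall_store)}
  through step 2 (move(lab,hall)): drop {at(hall)}, keep {key_at(k3,store), key_at(k4,store), open(d_hall_store)}, require {at(lab), open(d_hall_lab)}
    → {at(lab), key_at(k3,store), key_at(k4,store), open(d_hall_lab), open(d_hall_store)}
  through step 1 (unlock(d_hall_store)): drop {open(d_hall_store)}, keep {at(lab), key_at(k3,store), key_at(k4,store), open(d_hall_lab)}, require {have(k4), locked(d_hall_store)}
    → {at(lab), have(k4), key_at(k3,store), key_at(k4,store), locked(d_hall_store), open(d_hall_lab)}

== RESULT ==
["at(lab)", "have(k4)", "key_at(k3,store)", "key_at(k4,store)", "locked(d_hall_store)", "open(d_hall_lab)"]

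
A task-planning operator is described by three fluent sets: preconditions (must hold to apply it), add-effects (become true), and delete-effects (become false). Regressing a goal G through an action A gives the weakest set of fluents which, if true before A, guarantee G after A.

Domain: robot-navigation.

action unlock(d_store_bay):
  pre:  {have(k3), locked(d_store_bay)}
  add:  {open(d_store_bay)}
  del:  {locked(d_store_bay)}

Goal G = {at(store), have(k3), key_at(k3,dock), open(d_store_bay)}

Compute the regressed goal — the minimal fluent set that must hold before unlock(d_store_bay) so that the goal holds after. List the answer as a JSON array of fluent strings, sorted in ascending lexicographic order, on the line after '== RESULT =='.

Regress:
  G ∩ del = {}  (empty — regression defined)
  G \ add = {at(store), have(k3), key_at(k3,dock), open(d_store_bay)} \ {open(d_store_bay)} = {at(store), have(k3), key_at(k3,dock)}
  ∪ pre   = {at(store), have(k3), key_at(k3,dock)} ∪ {have(k3), locked(d_store_bay)}
          = {at(store), have(k3), key_at(k3,dock), locked(d_store_bay)}

== RESULT ==
["at(store)", "have(k3)", "key_at(k3,dock)", "locked(d_store_bay)"]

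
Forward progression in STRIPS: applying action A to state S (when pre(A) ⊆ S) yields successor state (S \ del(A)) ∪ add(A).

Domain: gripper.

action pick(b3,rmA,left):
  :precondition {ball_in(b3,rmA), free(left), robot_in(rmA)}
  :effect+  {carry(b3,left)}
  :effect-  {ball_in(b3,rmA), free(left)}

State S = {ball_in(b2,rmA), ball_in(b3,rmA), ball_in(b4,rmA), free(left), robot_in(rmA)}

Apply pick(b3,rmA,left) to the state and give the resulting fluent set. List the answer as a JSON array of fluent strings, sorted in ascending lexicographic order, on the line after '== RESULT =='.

Compute (S \ del) ∪ add:
  pre ⊆ S: {ball_in(b3,rmA), free(left), robot_in(rmA)} ⊆ S  — applicable
  S \ del = {ball_in(b2,rmA), ball_in(b4,rmA), robot_in(rmA)}
  ∪ add   = {ball_in(b2,rmA), ball_in(b4,rmA), carry(b3,left), robot_in(rmA)}

== RESULT ==
["ball_in(b2,rmA)", "ball_in(b4,rmA)", "carry(b3,left)", "robot_in(rmA)"]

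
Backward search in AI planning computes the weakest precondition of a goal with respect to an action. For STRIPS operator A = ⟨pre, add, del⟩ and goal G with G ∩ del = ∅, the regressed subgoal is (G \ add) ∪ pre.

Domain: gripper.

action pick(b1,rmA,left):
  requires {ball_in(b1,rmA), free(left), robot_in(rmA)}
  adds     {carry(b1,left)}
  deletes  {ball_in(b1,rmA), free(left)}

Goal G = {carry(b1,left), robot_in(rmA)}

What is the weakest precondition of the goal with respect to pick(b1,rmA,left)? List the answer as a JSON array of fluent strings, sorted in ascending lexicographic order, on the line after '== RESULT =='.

Regress:
  G ∩ del = {}  (empty — regression defined)
  G \ add = {carry(b1,left), robot_in(rmA)} \ {carry(b1,left)} = {robot_in(rmA)}
  ∪ pre   = {robot_in(rmA)} ∪ {ball_in(b1,rmA), free(left), robot_in(rmA)}
          = {ball_in(b1,rmA), free(left), robot_in(rmA)}

== RESULT ==
["ball_in(b1,rmA)", "free(left)", "robot_in(rmA)"]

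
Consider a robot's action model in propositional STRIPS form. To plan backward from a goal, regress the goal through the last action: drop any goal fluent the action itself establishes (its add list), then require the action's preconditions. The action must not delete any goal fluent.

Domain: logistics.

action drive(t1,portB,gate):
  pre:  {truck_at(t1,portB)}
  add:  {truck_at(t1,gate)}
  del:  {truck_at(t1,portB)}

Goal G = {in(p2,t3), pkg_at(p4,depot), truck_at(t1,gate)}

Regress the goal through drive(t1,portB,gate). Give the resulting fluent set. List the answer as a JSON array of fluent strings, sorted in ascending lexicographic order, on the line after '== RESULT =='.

Compute (G \ add) ∪ pre:
  G ∩ del = {}  (empty — regression defined)
  G \ add = {in(p2,t3), pkg_at(p4,depot), truck_at(t1,gate)} \ {truck_at(t1,gate)} = {in(p2,t3), pkg_at(p4,depot)}
  ∪ pre   = {in(p2,t3), pkg_at(p4,depot)} ∪ {truck_at(t1,portB)}
          = {in(p2,t3), pkg_at(p4,depot), truck_at(t1,portB)}

== RESULT ==
["in(p2,t3)", "pkg_at(p4,depot)", "truck_at(t1,portB)"]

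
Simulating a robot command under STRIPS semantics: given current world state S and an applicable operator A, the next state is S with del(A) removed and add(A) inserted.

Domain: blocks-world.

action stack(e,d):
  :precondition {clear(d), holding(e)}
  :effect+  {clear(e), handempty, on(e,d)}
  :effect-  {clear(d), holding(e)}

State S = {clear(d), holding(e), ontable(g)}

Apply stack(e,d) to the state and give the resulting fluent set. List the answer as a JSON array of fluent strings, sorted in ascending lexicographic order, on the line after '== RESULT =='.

Compute (S \ del) ∪ add:
  pre ⊆ S: {clear(d), holding(e)} ⊆ S  — applicable
  S \ del = {ontable(g)}
  ∪ add   = {clear(e), handempty, on(e,d), ontable(g)}

== RESULT ==
["clear(e)", "handempty", "on(e,d)", "ontable(g)"]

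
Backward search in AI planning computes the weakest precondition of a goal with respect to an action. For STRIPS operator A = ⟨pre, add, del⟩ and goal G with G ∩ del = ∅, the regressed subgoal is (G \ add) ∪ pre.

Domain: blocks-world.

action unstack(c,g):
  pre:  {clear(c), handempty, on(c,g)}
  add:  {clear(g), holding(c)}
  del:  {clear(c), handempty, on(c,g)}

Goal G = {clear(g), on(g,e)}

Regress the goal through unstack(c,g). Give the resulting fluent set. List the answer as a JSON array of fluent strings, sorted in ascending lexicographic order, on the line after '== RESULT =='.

Compute (G \ add) ∪ pre:
  G ∩ del = {}  (empty — regression defined)
  G \ add = {clear(g), on(g,e)} \ {clear(g), holding(c)} = {on(g,e)}
  ∪ pre   = {on(g,e)} ∪ {clear(c), handempty, on(c,g)}
          = {clear(c), handempty, on(c,g), on(g,e)}

== RESULT ==
["clear(c)", "handempty", "on(c,g)", "on(g,e)"]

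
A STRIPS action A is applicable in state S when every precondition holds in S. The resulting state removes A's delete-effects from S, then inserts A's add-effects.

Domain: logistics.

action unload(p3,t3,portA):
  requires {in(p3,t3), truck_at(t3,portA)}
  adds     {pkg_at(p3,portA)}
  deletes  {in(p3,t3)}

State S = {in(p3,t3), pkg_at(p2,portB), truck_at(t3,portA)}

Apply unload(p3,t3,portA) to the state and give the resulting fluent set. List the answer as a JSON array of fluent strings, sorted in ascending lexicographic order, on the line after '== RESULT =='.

Compute (S \ del) ∪ add:
  pre ⊆ S: {in(p3,t3), truck_at(t3,portA)} ⊆ S  — applicable
  S \ del = {pkg_at(p2,portB), truck_at(t3,portA)}
  ∪ add   = {pkg_at(p2,portB), pkg_at(p3,portA), truck_at(t3,portA)}

== RESULT ==
["pkg_at(p2,portB)", "pkg_at(p3,portA)", "truck_at(t3,portA)"]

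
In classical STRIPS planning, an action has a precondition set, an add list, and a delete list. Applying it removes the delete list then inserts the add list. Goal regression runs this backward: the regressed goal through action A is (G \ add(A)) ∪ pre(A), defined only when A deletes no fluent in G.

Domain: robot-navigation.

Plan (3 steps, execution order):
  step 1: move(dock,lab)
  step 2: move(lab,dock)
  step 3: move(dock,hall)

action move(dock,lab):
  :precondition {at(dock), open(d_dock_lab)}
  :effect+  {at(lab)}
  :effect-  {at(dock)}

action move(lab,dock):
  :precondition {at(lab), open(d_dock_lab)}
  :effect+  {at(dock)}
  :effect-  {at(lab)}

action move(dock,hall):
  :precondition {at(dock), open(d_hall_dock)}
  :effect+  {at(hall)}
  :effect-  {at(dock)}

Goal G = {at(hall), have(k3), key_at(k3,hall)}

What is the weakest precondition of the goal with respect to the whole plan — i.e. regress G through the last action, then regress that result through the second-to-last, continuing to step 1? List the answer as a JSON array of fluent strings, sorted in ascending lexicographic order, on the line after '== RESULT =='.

Regress step by step:
  through step 3 (move(dock,hall)): drop {at(hall)}, keep {have(k3), key_at(k3,hall)}, require {at(dock), open(d_hall_dock)}
    → {at(dock), have(k3), key_at(k3,hall), open(d_hall_dock)}
  through step 2 (move(lab,dock)): drop {at(dock)}, keep {have(k3), key_at(k3,hall), open(d_hall_dock)}, require {at(lab), open(d_dock_lab)}
    → {at(lab), have(k3), key_at(k3,hall), open(d_dock_lab), open(d_hall_dock)}
  through step 1 (move(dock,lab)): drop {at(lab)}, keep {have(k3), key_at(k3,hall), open(d_dock_lab), open(d_hall_dock)}, require {at(dock), open(d_dock_lab)}
    → {at(dock), have(k3), key_at(k3,hall), open(d_dock_lab), open(d_hall_dock)}

== RESULT ==
["at(dock)", "have(k3)", "key_at(k3,hall)", "open(d_dock_lab)", "open(d_hall_dock)"]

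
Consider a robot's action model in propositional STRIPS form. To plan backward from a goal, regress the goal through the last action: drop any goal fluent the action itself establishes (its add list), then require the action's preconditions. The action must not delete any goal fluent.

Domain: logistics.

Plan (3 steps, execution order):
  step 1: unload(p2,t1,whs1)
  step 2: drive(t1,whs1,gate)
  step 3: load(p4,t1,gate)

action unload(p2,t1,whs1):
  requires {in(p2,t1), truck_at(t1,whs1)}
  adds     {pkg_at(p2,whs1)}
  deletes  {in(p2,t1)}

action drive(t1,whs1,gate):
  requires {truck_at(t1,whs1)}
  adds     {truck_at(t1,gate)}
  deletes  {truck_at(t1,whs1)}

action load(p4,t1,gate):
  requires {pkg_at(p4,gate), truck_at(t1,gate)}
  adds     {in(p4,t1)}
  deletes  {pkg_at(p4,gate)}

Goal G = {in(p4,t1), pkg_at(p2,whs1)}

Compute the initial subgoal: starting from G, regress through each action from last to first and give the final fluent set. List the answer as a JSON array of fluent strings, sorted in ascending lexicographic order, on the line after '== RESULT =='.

Work backward from the goal:
  through step 3 (load(p4,t1,gate)): drop {in(p4,t1)}, keep {pkg_at(p2,whs1)}, require {pkg_at(p4,gate), truck_at(t1,gate)}
    → {pkg_at(p2,whs1), pkg_at(p4,gate), truck_at(t1,gate)}
  through step 2 (drive(t1,whs1,gate)): drop {truck_at(t1,gate)}, keep {pkg_at(p2,whs1), pkg_at(p4,gate)}, require {truck_at(t1,whs1)}
    → {pkg_at(p2,whs1), pkg_at(p4,gate), truck_at(t1,whs1)}
  through step 1 (unload(p2,t1,whs1)): drop {pkg_at(p2,whs1)}, keep {pkg_at(p4,gate), truck_at(t1,whs1)}, require {in(p2,t1), truck_at(t1,whs1)}
    → {in(p2,t1), pkg_at(p4,gate), truck_at(t1,whs1)}

== RESULT ==
["in(p2,t1)", "pkg_at(p4,gate)", "truck_at(t1,whs1)"]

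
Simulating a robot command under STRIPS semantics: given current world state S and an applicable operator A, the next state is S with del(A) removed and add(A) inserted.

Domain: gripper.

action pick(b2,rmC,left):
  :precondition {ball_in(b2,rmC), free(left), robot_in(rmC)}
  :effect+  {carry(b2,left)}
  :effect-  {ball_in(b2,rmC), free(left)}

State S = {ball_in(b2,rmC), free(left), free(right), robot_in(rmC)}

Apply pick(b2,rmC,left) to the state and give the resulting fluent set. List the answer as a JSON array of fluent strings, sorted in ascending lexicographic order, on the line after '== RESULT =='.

Compute (S \ del) ∪ add:
  pre ⊆ S: {ball_in(b2,rmC), free(left), robot_in(rmC)} ⊆ S  — applicable
  S \ del = {free(right), robot_in(rmC)}
  ∪ add   = {carry(b2,left), free(right), robot_in(rmC)}

== RESULT ==
["carry(b2,left)", "free(right)", "robot_in(rmC)"]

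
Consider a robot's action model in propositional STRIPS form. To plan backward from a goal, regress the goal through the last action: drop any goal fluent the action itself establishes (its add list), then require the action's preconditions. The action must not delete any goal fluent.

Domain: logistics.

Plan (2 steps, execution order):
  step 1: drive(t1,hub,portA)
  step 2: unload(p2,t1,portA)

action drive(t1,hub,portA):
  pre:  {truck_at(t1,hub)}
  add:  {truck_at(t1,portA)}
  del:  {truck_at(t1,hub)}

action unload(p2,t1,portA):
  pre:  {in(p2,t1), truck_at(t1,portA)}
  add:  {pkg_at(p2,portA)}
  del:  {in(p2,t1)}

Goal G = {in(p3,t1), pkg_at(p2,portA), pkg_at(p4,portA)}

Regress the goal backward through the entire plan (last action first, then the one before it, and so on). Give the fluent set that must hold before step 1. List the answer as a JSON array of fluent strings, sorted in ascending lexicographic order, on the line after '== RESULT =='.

Work backward from the goal:
  through step 2 (unload(p2,t1,portA)): drop {pkg_at(p2,portA)}, keep {in(p3,t1), pkg_at(p4,portA)}, require {in(p2,t1), truck_at(t1,portA)}
    → {in(p2,t1), in(p3,t1), pkg_at(p4,portA), truck_at(t1,portA)}
  through step 1 (drive(t1,hub,portA)): drop {truck_at(t1,portA)}, keep {in(p2,t1), in(p3,t1), pkg_at(p4,portA)}, require {truck_at(t1,hub)}
    → {in(p2,t1), in(p3,t1), pkg_at(p4,portA), truck_at(t1,hub)}

== RESULT ==
["in(p2,t1)", "in(p3,t1)", "pkg_at(p4,portA)", "truck_at(t1,hub)"]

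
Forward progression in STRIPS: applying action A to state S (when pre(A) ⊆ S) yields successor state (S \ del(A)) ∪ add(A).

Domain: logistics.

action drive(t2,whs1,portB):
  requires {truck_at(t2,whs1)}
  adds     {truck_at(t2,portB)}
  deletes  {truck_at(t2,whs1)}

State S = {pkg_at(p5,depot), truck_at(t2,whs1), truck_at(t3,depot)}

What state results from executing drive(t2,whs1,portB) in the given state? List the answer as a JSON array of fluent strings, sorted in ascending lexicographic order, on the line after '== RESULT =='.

Progress:
  pre ⊆ S: {truck_at(t2,whs1)} ⊆ S  — applicable
  S \ del = {pkg_at(p5,depot), truck_at(t3,depot)}
  ∪ add   = {pkg_at(p5,depot), truck_at(t2,portB), truck_at(t3,depot)}

== RESULT ==
["pkg_at(p5,depot)", "truck_at(t2,portB)", "truck_at(t3,depot)"]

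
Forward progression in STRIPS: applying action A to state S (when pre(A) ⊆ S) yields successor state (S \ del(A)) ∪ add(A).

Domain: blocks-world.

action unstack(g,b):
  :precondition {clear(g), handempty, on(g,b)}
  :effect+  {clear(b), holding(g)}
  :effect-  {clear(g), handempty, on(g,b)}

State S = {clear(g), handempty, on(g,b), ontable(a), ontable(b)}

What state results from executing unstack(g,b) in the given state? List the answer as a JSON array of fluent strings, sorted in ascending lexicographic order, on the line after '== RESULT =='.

Progress:
  pre ⊆ S: {clear(g), handempty, on(g,b)} ⊆ S  — applicable
  S \ del = {ontable(a), ontable(b)}
  ∪ add   = {clear(b), holding(g), ontable(a), ontable(b)}

== RESULT ==
["clear(b)", "holding(g)", "ontable(a)", "ontable(b)"]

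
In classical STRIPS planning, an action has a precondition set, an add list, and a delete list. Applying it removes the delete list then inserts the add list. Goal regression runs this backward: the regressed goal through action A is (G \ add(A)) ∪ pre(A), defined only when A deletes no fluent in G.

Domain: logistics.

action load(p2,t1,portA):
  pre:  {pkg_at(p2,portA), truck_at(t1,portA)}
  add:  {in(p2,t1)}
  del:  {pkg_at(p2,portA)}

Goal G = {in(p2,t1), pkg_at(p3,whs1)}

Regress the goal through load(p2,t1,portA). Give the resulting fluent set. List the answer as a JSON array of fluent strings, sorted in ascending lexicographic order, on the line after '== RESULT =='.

Regress:
  G ∩ del = {}  (empty — regression defined)
  G \ add = {in(p2,t1), pkg_at(p3,whs1)} \ {in(p2,t1)} = {pkg_at(p3,whs1)}
  ∪ pre   = {pkg_at(p3,whs1)} ∪ {pkg_at(p2,portA), truck_at(t1,portA)}
          = {pkg_at(p2,portA), pkg_at(p3,whs1), truck_at(t1,portA)}

== RESULT ==
["pkg_at(p2,portA)", "pkg_at(p3,whs1)", "truck_at(t1,portA)"]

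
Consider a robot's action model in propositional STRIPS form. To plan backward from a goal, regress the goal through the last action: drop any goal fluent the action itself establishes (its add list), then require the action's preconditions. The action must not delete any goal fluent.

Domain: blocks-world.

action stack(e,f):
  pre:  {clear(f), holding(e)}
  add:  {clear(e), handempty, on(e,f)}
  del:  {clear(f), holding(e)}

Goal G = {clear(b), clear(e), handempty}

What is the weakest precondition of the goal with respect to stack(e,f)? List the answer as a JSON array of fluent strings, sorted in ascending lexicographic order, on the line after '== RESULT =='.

Compute (G \ add) ∪ pre:
  G ∩ del = {}  (empty — regression defined)
  G \ add = {clear(b), clear(e), handempty} \ {clear(e), handempty, on(e,f)} = {clear(b)}
  ∪ pre   = {clear(b)} ∪ {clear(f), holding(e)}
          = {clear(b), clear(f), holding(e)}

== RESULT ==
["clear(b)", "clear(f)", "holding(e)"]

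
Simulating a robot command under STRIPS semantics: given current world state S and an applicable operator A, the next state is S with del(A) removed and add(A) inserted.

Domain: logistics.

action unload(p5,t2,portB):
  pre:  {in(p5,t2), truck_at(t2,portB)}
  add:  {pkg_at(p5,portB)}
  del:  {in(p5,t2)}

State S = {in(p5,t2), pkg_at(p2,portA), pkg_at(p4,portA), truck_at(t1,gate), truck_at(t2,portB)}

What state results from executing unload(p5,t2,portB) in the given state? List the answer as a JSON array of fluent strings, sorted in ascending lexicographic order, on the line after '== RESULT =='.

Compute (S \ del) ∪ add:
  pre ⊆ S: {in(p5,t2), truck_at(t2,portB)} ⊆ S  — applicable
  S \ del = {pkg_at(p2,portA), pkg_at(p4,portA), truck_at(t1,gate), truck_at(t2,portB)}
  ∪ add   = {pkg_at(p2,portA), pkg_at(p4,portA), pkg_at(p5,portB), truck_at(t1,gate), truck_at(t2,portB)}

== RESULT ==
["pkg_at(p2,portA)", "pkg_at(p4,portA)", "pkg_at(p5,portB)", "truck_at(t1,gate)", "truck_at(t2,portB)"]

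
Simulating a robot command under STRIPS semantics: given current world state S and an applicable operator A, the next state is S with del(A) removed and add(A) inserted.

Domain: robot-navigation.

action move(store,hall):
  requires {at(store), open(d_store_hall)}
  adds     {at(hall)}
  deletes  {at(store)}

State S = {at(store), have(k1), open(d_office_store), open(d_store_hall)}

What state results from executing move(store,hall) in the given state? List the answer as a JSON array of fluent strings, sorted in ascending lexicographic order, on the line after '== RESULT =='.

Compute (S \ del) ∪ add:
  pre ⊆ S: {at(store), open(d_store_hall)} ⊆ S  — applicable
  S \ del = {have(k1), open(d_office_store), open(d_store_hall)}
  ∪ add   = {at(hall), have(k1), open(d_office_store), open(d_store_hall)}

== RESULT ==
["at(hall)", "have(k1)", "open(d_office_store)", "open(d_store_hall)"]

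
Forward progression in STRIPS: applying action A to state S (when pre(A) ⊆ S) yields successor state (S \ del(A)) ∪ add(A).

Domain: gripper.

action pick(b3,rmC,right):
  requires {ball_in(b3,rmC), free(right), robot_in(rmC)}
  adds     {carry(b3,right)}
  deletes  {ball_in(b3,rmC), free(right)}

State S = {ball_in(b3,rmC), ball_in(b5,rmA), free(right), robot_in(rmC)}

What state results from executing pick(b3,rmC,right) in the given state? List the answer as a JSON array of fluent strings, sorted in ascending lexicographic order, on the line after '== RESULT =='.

Compute (S \ del) ∪ add:
  pre ⊆ S: {ball_in(b3,rmC), free(right), robot_in(rmC)} ⊆ S  — applicable
  S \ del = {ball_in(b5,rmA), robot_in(rmC)}
  ∪ add   = {ball_in(b5,rmA), carry(b3,right), robot_in(rmC)}

== RESULT ==
["ball_in(b5,rmA)", "carry(b3,right)", "robot_in(rmC)"]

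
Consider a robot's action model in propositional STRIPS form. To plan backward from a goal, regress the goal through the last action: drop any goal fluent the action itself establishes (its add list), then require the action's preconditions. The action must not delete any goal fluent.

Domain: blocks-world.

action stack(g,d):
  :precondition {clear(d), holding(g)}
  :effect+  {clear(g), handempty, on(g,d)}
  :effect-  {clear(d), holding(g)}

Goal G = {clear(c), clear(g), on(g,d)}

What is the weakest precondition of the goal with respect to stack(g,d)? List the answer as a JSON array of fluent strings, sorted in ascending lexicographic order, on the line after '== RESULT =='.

Compute (G \ add) ∪ pre:
  G ∩ del = {}  (empty — regression defined)
  G \ add = {clear(c), clear(g), on(g,d)} \ {clear(g), handempty, on(g,d)} = {clear(c)}
  ∪ pre   = {clear(c)} ∪ {clear(d), holding(g)}
          = {clear(c), clear(d), holding(g)}

== RESULT ==
["clear(c)", "clear(d)", "holding(g)"]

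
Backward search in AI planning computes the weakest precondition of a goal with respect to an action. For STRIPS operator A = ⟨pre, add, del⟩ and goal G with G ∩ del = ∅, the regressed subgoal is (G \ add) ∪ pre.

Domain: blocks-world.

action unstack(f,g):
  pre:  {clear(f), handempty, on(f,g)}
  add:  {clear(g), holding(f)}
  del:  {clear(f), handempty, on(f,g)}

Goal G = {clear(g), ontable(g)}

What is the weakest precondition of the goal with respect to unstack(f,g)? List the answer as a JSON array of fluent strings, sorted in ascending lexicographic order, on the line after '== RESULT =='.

Regress:
  G ∩ del = {}  (empty — regression defined)
  G \ add = {clear(g), ontable(g)} \ {clear(g), holding(f)} = {ontable(g)}
  ∪ pre   = {ontable(g)} ∪ {clear(f), handempty, on(f,g)}
          = {clear(f), handempty, on(f,g), ontable(g)}

== RESULT ==
["clear(f)", "handempty", "on(f,g)", "ontable(g)"]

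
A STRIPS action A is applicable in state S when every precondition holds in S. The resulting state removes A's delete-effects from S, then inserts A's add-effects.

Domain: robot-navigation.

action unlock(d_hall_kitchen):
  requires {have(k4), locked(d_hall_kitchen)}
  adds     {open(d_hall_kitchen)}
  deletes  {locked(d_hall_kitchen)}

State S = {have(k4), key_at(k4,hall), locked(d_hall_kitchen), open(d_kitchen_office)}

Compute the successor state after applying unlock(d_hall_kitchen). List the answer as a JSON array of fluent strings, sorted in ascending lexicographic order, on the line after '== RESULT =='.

Progress:
  pre ⊆ S: {have(k4), locked(d_hall_kitchen)} ⊆ S  — applicable
  S \ del = {have(k4), key_at(k4,hall), open(d_kitchen_office)}
  ∪ add   = {have(k4), key_at(k4,hall), open(d_hall_kitchen), open(d_kitchen_office)}

== RESULT ==
["have(k4)", "key_at(k4,hall)", "open(d_hall_kitchen)", "open(d_kitchen_office)"]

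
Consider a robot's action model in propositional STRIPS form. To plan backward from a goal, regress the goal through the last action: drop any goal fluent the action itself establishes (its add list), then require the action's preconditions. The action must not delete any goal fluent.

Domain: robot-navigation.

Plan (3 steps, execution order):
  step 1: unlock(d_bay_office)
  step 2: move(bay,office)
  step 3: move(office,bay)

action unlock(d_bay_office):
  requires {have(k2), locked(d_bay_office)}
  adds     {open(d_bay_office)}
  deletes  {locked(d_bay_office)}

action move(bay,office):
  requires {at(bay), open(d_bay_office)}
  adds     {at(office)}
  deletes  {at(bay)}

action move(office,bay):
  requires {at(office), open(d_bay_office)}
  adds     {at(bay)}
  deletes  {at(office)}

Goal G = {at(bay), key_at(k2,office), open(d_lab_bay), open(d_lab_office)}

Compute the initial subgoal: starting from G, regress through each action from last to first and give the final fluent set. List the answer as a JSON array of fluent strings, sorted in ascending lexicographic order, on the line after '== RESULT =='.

Regress step by step:
  through step 3 (move(office,bay)): drop {at(bay)}, keep {key_at(k2,office), open(d_lab_bay), open(d_lab_office)}, require {at(office), open(d_bay_office)}
    → {at(office), key_at(k2,office), open(d_bay_office), open(d_lab_bay), open(d_lab_office)}
  through step 2 (move(bay,office)): drop {at(office)}, keep {key_at(k2,office), open(d_bay_office), open(d_lab_bay), open(d_lab_office)}, require {at(bay), open(d_bay_office)}
    → {at(bay), key_at(k2,office), open(d_bay_office), open(d_lab_bay), open(d_lab_office)}
  through step 1 (unlock(d_bay_office)): drop {open(d_bay_office)}, keep {at(bay), key_at(k2,office), open(d_lab_bay), open(d_lab_office)}, require {have(k2), locked(d_bay_office)}
    → {at(bay), have(k2), key_at(k2,office), locked(d_bay_office), open(d_lab_bay), open(d_lab_office)}

== RESULT ==
["at(bay)", "have(k2)", "key_at(k2,office)", "locked(d_bay_office)", "open(d_lab_bay)", "open(d_lab_office)"]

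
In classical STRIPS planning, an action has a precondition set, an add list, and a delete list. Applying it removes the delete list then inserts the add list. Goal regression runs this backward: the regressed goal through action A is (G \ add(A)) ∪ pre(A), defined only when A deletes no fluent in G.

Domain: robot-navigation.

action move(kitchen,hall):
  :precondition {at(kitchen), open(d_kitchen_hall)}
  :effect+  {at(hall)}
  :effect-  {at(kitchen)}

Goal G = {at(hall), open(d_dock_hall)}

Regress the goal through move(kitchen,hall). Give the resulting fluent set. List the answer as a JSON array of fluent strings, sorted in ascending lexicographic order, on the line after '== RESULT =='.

Compute (G \ add) ∪ pre:
  G ∩ del = {}  (empty — regression defined)
  G \ add = {at(hall), open(d_dock_hall)} \ {at(hall)} = {open(d_dock_hall)}
  ∪ pre   = {open(d_dock_hall)} ∪ {at(kitchen), open(d_kitchen_hall)}
          = {at(kitchen), open(d_dock_hall), open(d_kitchen_hall)}

== RESULT ==
["at(kitchen)", "open(d_dock_hall)", "open(d_kitchen_hall)"]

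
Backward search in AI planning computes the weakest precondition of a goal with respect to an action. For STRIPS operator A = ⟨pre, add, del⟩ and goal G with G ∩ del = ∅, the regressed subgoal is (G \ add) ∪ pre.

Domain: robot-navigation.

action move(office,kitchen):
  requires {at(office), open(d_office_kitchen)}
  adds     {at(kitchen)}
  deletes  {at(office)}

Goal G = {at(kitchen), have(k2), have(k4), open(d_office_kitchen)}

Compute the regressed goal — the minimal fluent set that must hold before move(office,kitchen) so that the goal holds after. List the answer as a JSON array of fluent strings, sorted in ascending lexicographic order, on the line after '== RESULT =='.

Regress:
  G ∩ del = {}  (empty — regression defined)
  G \ add = {at(kitchen), have(k2), have(k4), open(d_office_kitchen)} \ {at(kitchen)} = {have(k2), have(k4), open(d_office_kitchen)}
  ∪ pre   = {have(k2), have(k4), open(d_office_kitchen)} ∪ {at(office), open(d_office_kitchen)}
          = {at(office), have(k2), have(k4), open(d_office_kitchen)}

== RESULT ==
["at(office)", "have(k2)", "have(k4)", "open(d_office_kitchen)"]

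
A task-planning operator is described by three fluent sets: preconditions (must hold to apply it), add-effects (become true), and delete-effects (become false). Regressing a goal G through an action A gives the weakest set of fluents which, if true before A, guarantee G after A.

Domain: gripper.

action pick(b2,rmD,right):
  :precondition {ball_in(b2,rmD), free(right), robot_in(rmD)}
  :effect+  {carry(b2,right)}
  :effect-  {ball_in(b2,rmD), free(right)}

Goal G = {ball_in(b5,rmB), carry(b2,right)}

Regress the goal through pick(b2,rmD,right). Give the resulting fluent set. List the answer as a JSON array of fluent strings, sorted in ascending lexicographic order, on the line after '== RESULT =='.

Regress:
  G ∩ del = {}  (empty — regression defined)
  G \ add = {ball_in(b5,rmB), carry(b2,right)} \ {carry(b2,right)} = {ball_in(b5,rmB)}
  ∪ pre   = {ball_in(b5,rmB)} ∪ {ball_in(b2,rmD), free(right), robot_in(rmD)}
          = {ball_in(b2,rmD), ball_in(b5,rmB), free(right), robot_in(rmD)}

== RESULT ==
["ball_in(b2,rmD)", "ball_in(b5,rmB)", "free(right)", "robot_in(rmD)"]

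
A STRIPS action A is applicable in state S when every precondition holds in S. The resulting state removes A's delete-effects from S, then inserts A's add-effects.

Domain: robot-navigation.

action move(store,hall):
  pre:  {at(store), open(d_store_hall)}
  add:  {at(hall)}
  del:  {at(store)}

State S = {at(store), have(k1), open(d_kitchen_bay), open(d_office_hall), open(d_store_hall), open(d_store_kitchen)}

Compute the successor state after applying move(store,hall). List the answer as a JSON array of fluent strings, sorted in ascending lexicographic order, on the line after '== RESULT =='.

Progress:
  pre ⊆ S: {at(store), open(d_store_hall)} ⊆ S  — applicable
  S \ del = {have(k1), open(d_kitchen_bay), open(d_office_hall), open(d_store_hall), open(d_store_kitchen)}
  ∪ add   = {at(hall), have(k1), open(d_kitchen_bay), open(d_office_hall), open(d_store_hall), open(d_store_kitchen)}

== RESULT ==
["at(hall)", "have(k1)", "open(d_kitchen_bay)", "open(d_office_hall)", "open(d_store_hall)", "open(d_store_kitchen)"]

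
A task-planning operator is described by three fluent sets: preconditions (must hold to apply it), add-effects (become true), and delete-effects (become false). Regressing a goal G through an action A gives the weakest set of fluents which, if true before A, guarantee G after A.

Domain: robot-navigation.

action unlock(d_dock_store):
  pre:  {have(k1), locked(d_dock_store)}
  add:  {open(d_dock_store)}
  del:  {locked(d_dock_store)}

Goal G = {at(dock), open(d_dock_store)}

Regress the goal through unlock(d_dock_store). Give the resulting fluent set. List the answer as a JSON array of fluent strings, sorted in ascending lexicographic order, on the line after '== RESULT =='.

Regress:
  G ∩ del = {}  (empty — regression defined)
  G \ add = {at(dock), open(d_dock_store)} \ {open(d_dock_store)} = {at(dock)}
  ∪ pre   = {at(dock)} ∪ {have(k1), locked(d_dock_store)}
          = {at(dock), have(k1), locked(d_dock_store)}

== RESULT ==
["at(dock)", "have(k1)", "locked(d_dock_store)"]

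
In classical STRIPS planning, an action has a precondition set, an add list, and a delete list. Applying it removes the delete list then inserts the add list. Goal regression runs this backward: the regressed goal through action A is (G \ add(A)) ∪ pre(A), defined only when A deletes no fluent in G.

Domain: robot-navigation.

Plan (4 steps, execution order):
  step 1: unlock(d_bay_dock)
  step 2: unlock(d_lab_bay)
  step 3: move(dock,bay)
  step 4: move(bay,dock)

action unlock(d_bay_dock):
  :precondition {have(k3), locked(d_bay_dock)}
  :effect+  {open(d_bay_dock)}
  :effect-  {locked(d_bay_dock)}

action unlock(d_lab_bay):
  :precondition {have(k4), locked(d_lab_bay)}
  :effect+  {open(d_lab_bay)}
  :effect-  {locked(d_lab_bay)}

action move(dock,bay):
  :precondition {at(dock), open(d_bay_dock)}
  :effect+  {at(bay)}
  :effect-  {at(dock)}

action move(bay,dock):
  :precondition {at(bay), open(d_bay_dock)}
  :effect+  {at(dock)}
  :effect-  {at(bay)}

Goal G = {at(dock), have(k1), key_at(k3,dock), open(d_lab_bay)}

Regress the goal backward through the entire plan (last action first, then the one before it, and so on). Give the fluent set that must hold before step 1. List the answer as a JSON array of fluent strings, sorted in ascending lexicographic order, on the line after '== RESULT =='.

Work backward from the goal:
  through step 4 (move(bay,dock)): drop {at(dock)}, keep {have(k1), key_at(k3,dock), open(d_lab_bay)}, require {at(bay), open(d_bay_dock)}
    → {at(bay), have(k1), key_at(k3,dock), open(d_bay_dock), open(d_lab_bay)}
  through step 3 (move(dock,bay)): drop {at(bay)}, keep {have(k1), key_at(k3,dock), open(d_bay_dock), open(d_lab_bay)}, require {at(dock), open(d_bay_dock)}
    → {at(dock), have(k1), key_at(k3,dock), open(d_bay_dock), open(d_lab_bay)}
  through step 2 (unlock(d_lab_bay)): drop {open(d_lab_bay)}, keep {at(dock), have(k1), key_at(k3,dock), open(d_bay_dock)}, require {have(k4), locked(d_lab_bay)}
    → {at(dock), have(k1), have(k4), key_at(k3,dock), locked(d_lab_bay), open(d_bay_dock)}
  through step 1 (unlock(d_bay_dock)): drop {open(d_bay_dock)}, keep {at(dock), have(k1), have(k4), key_at(k3,dock), locked(d_lab_bay)}, require {have(k3), locked(d_bay_dock)}
    → {at(dock), have(k1), have(k3), have(k4), key_at(k3,dock), locked(d_bay_dock), locked(d_lab_bay)}

== RESULT ==
["at(dock)", "have(k1)", "have(k3)", "have(k4)", "key_at(k3,dock)", "locked(d_bay_dock)", "locked(d_lab_bay)"]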